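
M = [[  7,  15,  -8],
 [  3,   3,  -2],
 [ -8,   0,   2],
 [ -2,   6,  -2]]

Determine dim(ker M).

Row reduce to echelon form.
R2 ← R2 − (3/7)·R1: [0, -24/7, 10/7]
R3 ← R3 + (8/7)·R1: [0, 120/7, -50/7]
R4 ← R4 + (2/7)·R1: [0, 72/7, -30/7]
R3 ← R3 + (5)·R2: [0, 0, 0]
R4 ← R4 + (3)·R2: [0, 0, 0]
2 nonzero rows, so rank(M) = 2.
M has 3 columns; by rank–nullity, nullity = 3 − 2 = 1.

1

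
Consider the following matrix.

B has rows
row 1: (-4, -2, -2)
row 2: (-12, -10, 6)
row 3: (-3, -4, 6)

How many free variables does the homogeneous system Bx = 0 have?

1

Row reduce to echelon form.
R2 ← R2 − (3)·R1: [0, -4, 12]
R3 ← R3 − (3/4)·R1: [0, -5/2, 15/2]
R3 ← R3 − (5/8)·R2: [0, 0, 0]
2 nonzero rows, so rank(B) = 2.
B has 3 columns; by rank–nullity, nullity = 3 − 2 = 1.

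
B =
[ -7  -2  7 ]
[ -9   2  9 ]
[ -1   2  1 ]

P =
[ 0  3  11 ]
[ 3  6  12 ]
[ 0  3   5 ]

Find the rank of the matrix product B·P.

First compute BP:
[[ -6, -12, -66],
 [  6,  12, -30],
 [  6,  12,  18]]
Now row reduce the product.
R2 ← R2 + R1: [0, 0, -96]
R3 ← R3 + R1: [0, 0, -48]
R3 ← R3 − (1/2)·R2: [0, 0, 0]
2 nonzero rows, so rank(BP) = 2.

2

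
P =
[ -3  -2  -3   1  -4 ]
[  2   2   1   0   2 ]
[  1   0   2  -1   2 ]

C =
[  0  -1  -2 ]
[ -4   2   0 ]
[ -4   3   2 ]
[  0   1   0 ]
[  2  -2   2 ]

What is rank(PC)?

2

First compute PC:
[[ 12,  -1,  -8],
 [ -8,   1,   2],
 [ -4,   0,   6]]
Now row reduce the product.
R2 ← R2 + (2/3)·R1: [0, 1/3, -10/3]
R3 ← R3 + (1/3)·R1: [0, -1/3, 10/3]
R3 ← R3 + R2: [0, 0, 0]
2 nonzero rows, so rank(PC) = 2.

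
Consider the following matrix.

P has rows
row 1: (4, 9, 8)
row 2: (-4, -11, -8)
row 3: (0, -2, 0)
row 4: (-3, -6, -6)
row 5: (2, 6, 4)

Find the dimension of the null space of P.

1

Row reduce to echelon form.
R2 ← R2 + R1: [0, -2, 0]
R4 ← R4 + (3/4)·R1: [0, 3/4, 0]
R5 ← R5 − (1/2)·R1: [0, 3/2, 0]
R3 ← R3 − R2: [0, 0, 0]
R4 ← R4 + (3/8)·R2: [0, 0, 0]
R5 ← R5 + (3/4)·R2: [0, 0, 0]
2 nonzero rows, so rank(P) = 2.
P has 3 columns; by rank–nullity, nullity = 3 − 2 = 1.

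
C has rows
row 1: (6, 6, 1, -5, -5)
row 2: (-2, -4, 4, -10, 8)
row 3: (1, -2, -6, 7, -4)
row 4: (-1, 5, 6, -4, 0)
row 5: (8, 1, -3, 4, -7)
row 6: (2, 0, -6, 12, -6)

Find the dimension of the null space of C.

0

Row reduce to echelon form.
R2 ← R2 + (1/3)·R1: [0, -2, 13/3, -35/3, 19/3]
R3 ← R3 − (1/6)·R1: [0, -3, -37/6, 47/6, -19/6]
R4 ← R4 + (1/6)·R1: [0, 6, 37/6, -29/6, -5/6]
R5 ← R5 − (4/3)·R1: [0, -7, -13/3, 32/3, -1/3]
R6 ← R6 − (1/3)·R1: [0, -2, -19/3, 41/3, -13/3]
R3 ← R3 − (3/2)·R2: [0, 0, -38/3, 76/3, -38/3]
R4 ← R4 + (3)·R2: [0, 0, 115/6, -239/6, 109/6]
R5 ← R5 − (7/2)·R2: [0, 0, -39/2, 103/2, -45/2]
R6 ← R6 − R2: [0, 0, -32/3, 76/3, -32/3]
R4 ← R4 + (115/76)·R3: [0, 0, 0, -3/2, -1]
R5 ← R5 − (117/76)·R3: [0, 0, 0, 25/2, -3]
R6 ← R6 − (16/19)·R3: [0, 0, 0, 4, 0]
R5 ← R5 + (25/3)·R4: [0, 0, 0, 0, -34/3]
R6 ← R6 + (8/3)·R4: [0, 0, 0, 0, -8/3]
R6 ← R6 − (4/17)·R5: [0, 0, 0, 0, 0]
5 nonzero rows, so rank(C) = 5.
C has 5 columns; by rank–nullity, nullity = 5 − 5 = 0.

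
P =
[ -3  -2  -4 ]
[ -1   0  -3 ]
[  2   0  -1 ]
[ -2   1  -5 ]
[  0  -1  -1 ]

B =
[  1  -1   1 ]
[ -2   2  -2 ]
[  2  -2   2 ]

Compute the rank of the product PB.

First compute PB:
[[ -7,   7,  -7],
 [ -7,   7,  -7],
 [  0,   0,   0],
 [-14,  14, -14],
 [  0,   0,   0]]
Now row reduce the product.
R2 ← R2 − R1: [0, 0, 0]
R4 ← R4 − (2)·R1: [0, 0, 0]
1 nonzero row, so rank(PB) = 1.

1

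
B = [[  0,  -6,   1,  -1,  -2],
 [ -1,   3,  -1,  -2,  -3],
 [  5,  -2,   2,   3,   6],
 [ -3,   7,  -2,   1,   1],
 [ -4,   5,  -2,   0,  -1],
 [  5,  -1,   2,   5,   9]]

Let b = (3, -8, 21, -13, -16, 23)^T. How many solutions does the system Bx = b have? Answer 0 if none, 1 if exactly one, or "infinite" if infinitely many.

Row reduce the augmented matrix [B | b].
Swap R1 ↔ R2
R3 ← R3 + (5)·R1: [0, 13, -3, -7, -9, -19]
R4 ← R4 − (3)·R1: [0, -2, 1, 7, 10, 11]
R5 ← R5 − (4)·R1: [0, -7, 2, 8, 11, 16]
R6 ← R6 + (5)·R1: [0, 14, -3, -5, -6, -17]
R3 ← R3 + (13/6)·R2: [0, 0, -5/6, -55/6, -40/3, -25/2]
R4 ← R4 − (1/3)·R2: [0, 0, 2/3, 22/3, 32/3, 10]
R5 ← R5 − (7/6)·R2: [0, 0, 5/6, 55/6, 40/3, 25/2]
R6 ← R6 + (7/3)·R2: [0, 0, -2/3, -22/3, -32/3, -10]
R4 ← R4 + (4/5)·R3: [0, 0, 0, 0, 0, 0]
R5 ← R5 + R3: [0, 0, 0, 0, 0, 0]
R6 ← R6 − (4/5)·R3: [0, 0, 0, 0, 0, 0]
The echelon form has 3 nonzero rows, and every pivot lies in the first 5 columns, so rank(B) = rank([B|b]) = 3.
The system is consistent.
rank = 3 < 5 unknowns, so there are infinitely many solutions.

infinite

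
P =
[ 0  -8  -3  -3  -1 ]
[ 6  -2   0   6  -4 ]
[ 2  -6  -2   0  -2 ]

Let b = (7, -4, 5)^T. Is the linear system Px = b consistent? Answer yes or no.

no

Row reduce the augmented matrix [P | b].
Swap R1 ↔ R2
R3 ← R3 − (1/3)·R1: [0, -16/3, -2, -2, -2/3, 19/3]
R3 ← R3 − (2/3)·R2: [0, 0, 0, 0, 0, 5/3]
The echelon form has 3 nonzero rows; the last pivot sits in the augmented column, so rank(P) = 2 but rank([P|b]) = 3.
Since the ranks differ, the system is inconsistent.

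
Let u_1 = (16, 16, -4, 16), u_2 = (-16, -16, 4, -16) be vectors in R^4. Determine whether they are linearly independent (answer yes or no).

Form the matrix with these vectors as rows and row reduce.
R2 ← R2 + R1: [0, 0, 0, 0]
1 nonzero row, so the 2 vectors span a space of dimension 1.
Since 1 < 2, the vectors are linearly dependent.

no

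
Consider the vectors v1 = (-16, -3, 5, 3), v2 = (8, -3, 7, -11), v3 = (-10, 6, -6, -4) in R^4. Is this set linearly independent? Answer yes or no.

yes

Form the matrix with these vectors as rows and row reduce.
R2 ← R2 + (1/2)·R1: [0, -9/2, 19/2, -19/2]
R3 ← R3 − (5/8)·R1: [0, 63/8, -73/8, -47/8]
R3 ← R3 + (7/4)·R2: [0, 0, 15/2, -45/2]
3 nonzero rows, so the 3 vectors span a space of dimension 3.
Since 3 = 3, the vectors are linearly independent.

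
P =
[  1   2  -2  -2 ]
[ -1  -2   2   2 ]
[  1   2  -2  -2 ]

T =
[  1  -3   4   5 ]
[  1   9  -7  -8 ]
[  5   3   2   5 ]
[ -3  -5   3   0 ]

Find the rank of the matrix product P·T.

First compute PT:
[[ -1,  19, -20, -21],
 [  1, -19,  20,  21],
 [ -1,  19, -20, -21]]
Now row reduce the product.
R2 ← R2 + R1: [0, 0, 0, 0]
R3 ← R3 − R1: [0, 0, 0, 0]
1 nonzero row, so rank(PT) = 1.

1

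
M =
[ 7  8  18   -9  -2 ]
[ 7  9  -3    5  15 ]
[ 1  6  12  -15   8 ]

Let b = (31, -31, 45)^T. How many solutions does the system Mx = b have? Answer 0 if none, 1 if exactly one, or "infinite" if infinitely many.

infinite

Row reduce the augmented matrix [M | b].
R2 ← R2 − R1: [0, 1, -21, 14, 17, -62]
R3 ← R3 − (1/7)·R1: [0, 34/7, 66/7, -96/7, 58/7, 284/7]
R3 ← R3 − (34/7)·R2: [0, 0, 780/7, -572/7, -520/7, 2392/7]
The echelon form has 3 nonzero rows, and every pivot lies in the first 5 columns, so rank(M) = rank([M|b]) = 3.
The system is consistent.
rank = 3 < 5 unknowns, so there are infinitely many solutions.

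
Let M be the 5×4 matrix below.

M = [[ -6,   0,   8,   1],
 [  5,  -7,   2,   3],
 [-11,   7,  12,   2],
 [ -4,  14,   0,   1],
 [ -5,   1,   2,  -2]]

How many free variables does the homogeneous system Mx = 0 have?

Row reduce to echelon form.
R2 ← R2 + (5/6)·R1: [0, -7, 26/3, 23/6]
R3 ← R3 − (11/6)·R1: [0, 7, -8/3, 1/6]
R4 ← R4 − (2/3)·R1: [0, 14, -16/3, 1/3]
R5 ← R5 − (5/6)·R1: [0, 1, -14/3, -17/6]
R3 ← R3 + R2: [0, 0, 6, 4]
R4 ← R4 + (2)·R2: [0, 0, 12, 8]
R5 ← R5 + (1/7)·R2: [0, 0, -24/7, -16/7]
R4 ← R4 − (2)·R3: [0, 0, 0, 0]
R5 ← R5 + (4/7)·R3: [0, 0, 0, 0]
3 nonzero rows, so rank(M) = 3.
M has 4 columns; by rank–nullity, nullity = 4 − 3 = 1.

1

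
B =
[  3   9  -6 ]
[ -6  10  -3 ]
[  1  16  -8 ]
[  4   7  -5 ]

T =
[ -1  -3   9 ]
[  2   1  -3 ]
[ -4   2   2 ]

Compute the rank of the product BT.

3

First compute BT:
[[ 39, -12, -12],
 [ 38,  22, -90],
 [ 63,  -3, -55],
 [ 30, -15,   5]]
Now row reduce the product.
R2 ← R2 − (38/39)·R1: [0, 438/13, -1018/13]
R3 ← R3 − (21/13)·R1: [0, 213/13, -463/13]
R4 ← R4 − (10/13)·R1: [0, -75/13, 185/13]
R3 ← R3 − (71/146)·R2: [0, 0, 180/73]
R4 ← R4 + (25/146)·R2: [0, 0, 60/73]
R4 ← R4 − (1/3)·R3: [0, 0, 0]
3 nonzero rows, so rank(BT) = 3.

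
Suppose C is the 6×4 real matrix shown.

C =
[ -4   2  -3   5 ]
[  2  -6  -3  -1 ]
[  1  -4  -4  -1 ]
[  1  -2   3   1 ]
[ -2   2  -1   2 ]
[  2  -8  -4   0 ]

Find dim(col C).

Row reduce to echelon form.
R2 ← R2 + (1/2)·R1: [0, -5, -9/2, 3/2]
R3 ← R3 + (1/4)·R1: [0, -7/2, -19/4, 1/4]
R4 ← R4 + (1/4)·R1: [0, -3/2, 9/4, 9/4]
R5 ← R5 − (1/2)·R1: [0, 1, 1/2, -1/2]
R6 ← R6 + (1/2)·R1: [0, -7, -11/2, 5/2]
R3 ← R3 − (7/10)·R2: [0, 0, -8/5, -4/5]
R4 ← R4 − (3/10)·R2: [0, 0, 18/5, 9/5]
R5 ← R5 + (1/5)·R2: [0, 0, -2/5, -1/5]
R6 ← R6 − (7/5)·R2: [0, 0, 4/5, 2/5]
R4 ← R4 + (9/4)·R3: [0, 0, 0, 0]
R5 ← R5 − (1/4)·R3: [0, 0, 0, 0]
R6 ← R6 + (1/2)·R3: [0, 0, 0, 0]
Echelon form has 3 nonzero rows, so rank(C) = 3.
The column space has dimension equal to the rank: 3.

3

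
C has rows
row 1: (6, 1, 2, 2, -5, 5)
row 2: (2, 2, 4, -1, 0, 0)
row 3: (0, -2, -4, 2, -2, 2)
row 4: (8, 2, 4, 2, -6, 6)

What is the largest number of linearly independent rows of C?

Row reduce to echelon form.
R2 ← R2 − (1/3)·R1: [0, 5/3, 10/3, -5/3, 5/3, -5/3]
R4 ← R4 − (4/3)·R1: [0, 2/3, 4/3, -2/3, 2/3, -2/3]
R3 ← R3 + (6/5)·R2: [0, 0, 0, 0, 0, 0]
R4 ← R4 − (2/5)·R2: [0, 0, 0, 0, 0, 0]
Echelon form has 2 nonzero rows, so rank(C) = 2.
The rank gives the maximum number of linearly independent rows: 2.

2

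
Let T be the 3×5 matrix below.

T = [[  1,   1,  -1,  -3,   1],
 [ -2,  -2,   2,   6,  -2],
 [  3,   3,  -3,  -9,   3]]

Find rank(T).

1

Row reduce to echelon form.
R2 ← R2 + (2)·R1: [0, 0, 0, 0, 0]
R3 ← R3 − (3)·R1: [0, 0, 0, 0, 0]
Echelon form has 1 nonzero row, so rank(T) = 1.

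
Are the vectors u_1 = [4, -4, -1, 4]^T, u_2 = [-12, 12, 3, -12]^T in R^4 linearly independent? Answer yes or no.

no

Form the matrix with these vectors as rows and row reduce.
R2 ← R2 + (3)·R1: [0, 0, 0, 0]
1 nonzero row, so the 2 vectors span a space of dimension 1.
Since 1 < 2, the vectors are linearly dependent.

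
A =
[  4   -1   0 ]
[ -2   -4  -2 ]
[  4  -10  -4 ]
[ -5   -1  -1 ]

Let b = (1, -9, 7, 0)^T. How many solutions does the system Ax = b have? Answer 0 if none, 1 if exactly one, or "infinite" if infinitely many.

0

Row reduce the augmented matrix [A | b].
R2 ← R2 + (1/2)·R1: [0, -9/2, -2, -17/2]
R3 ← R3 − R1: [0, -9, -4, 6]
R4 ← R4 + (5/4)·R1: [0, -9/4, -1, 5/4]
R3 ← R3 − (2)·R2: [0, 0, 0, 23]
R4 ← R4 − (1/2)·R2: [0, 0, 0, 11/2]
R4 ← R4 − (11/46)·R3: [0, 0, 0, 0]
The echelon form has 3 nonzero rows; the last pivot sits in the augmented column, so rank(A) = 2 but rank([A|b]) = 3.
Since the ranks differ, the system is inconsistent.
It has no solutions.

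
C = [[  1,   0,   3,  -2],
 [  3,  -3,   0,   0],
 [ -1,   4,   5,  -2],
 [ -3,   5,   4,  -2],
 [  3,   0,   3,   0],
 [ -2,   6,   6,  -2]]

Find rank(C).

Row reduce to echelon form.
R2 ← R2 − (3)·R1: [0, -3, -9, 6]
R3 ← R3 + R1: [0, 4, 8, -4]
R4 ← R4 + (3)·R1: [0, 5, 13, -8]
R5 ← R5 − (3)·R1: [0, 0, -6, 6]
R6 ← R6 + (2)·R1: [0, 6, 12, -6]
R3 ← R3 + (4/3)·R2: [0, 0, -4, 4]
R4 ← R4 + (5/3)·R2: [0, 0, -2, 2]
R6 ← R6 + (2)·R2: [0, 0, -6, 6]
R4 ← R4 − (1/2)·R3: [0, 0, 0, 0]
R5 ← R5 − (3/2)·R3: [0, 0, 0, 0]
R6 ← R6 − (3/2)·R3: [0, 0, 0, 0]
Echelon form has 3 nonzero rows, so rank(C) = 3.

3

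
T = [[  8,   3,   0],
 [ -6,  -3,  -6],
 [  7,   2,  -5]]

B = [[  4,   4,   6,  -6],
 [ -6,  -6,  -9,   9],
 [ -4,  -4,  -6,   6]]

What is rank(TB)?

1

First compute TB:
[[ 14,  14,  21, -21],
 [ 18,  18,  27, -27],
 [ 36,  36,  54, -54]]
Now row reduce the product.
R2 ← R2 − (9/7)·R1: [0, 0, 0, 0]
R3 ← R3 − (18/7)·R1: [0, 0, 0, 0]
1 nonzero row, so rank(TB) = 1.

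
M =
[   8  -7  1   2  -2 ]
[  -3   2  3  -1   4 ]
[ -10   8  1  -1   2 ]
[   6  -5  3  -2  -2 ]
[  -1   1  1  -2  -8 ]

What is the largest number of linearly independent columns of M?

4

Row reduce to echelon form.
R2 ← R2 + (3/8)·R1: [0, -5/8, 27/8, -1/4, 13/4]
R3 ← R3 + (5/4)·R1: [0, -3/4, 9/4, 3/2, -1/2]
R4 ← R4 − (3/4)·R1: [0, 1/4, 9/4, -7/2, -1/2]
R5 ← R5 + (1/8)·R1: [0, 1/8, 9/8, -7/4, -33/4]
R3 ← R3 − (6/5)·R2: [0, 0, -9/5, 9/5, -22/5]
R4 ← R4 + (2/5)·R2: [0, 0, 18/5, -18/5, 4/5]
R5 ← R5 + (1/5)·R2: [0, 0, 9/5, -9/5, -38/5]
R4 ← R4 + (2)·R3: [0, 0, 0, 0, -8]
R5 ← R5 + R3: [0, 0, 0, 0, -12]
R5 ← R5 − (3/2)·R4: [0, 0, 0, 0, 0]
Echelon form has 4 nonzero rows, so rank(M) = 4.
The rank gives the maximum number of linearly independent columns: 4.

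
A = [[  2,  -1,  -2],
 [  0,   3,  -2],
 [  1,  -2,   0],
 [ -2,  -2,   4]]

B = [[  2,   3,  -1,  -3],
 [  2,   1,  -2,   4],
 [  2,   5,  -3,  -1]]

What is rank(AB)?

First compute AB:
[[ -2,  -5,   6,  -8],
 [  2,  -7,   0,  14],
 [ -2,   1,   3, -11],
 [  0,  12,  -6,  -6]]
Now row reduce the product.
R2 ← R2 + R1: [0, -12, 6, 6]
R3 ← R3 − R1: [0, 6, -3, -3]
R3 ← R3 + (1/2)·R2: [0, 0, 0, 0]
R4 ← R4 + R2: [0, 0, 0, 0]
2 nonzero rows, so rank(AB) = 2.

2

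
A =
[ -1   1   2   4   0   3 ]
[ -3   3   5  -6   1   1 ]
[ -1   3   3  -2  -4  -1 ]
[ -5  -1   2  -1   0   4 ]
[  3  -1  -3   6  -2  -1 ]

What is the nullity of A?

Row reduce to echelon form.
R2 ← R2 − (3)·R1: [0, 0, -1, -18, 1, -8]
R3 ← R3 − R1: [0, 2, 1, -6, -4, -4]
R4 ← R4 − (5)·R1: [0, -6, -8, -21, 0, -11]
R5 ← R5 + (3)·R1: [0, 2, 3, 18, -2, 8]
Swap R2 ↔ R3
R4 ← R4 + (3)·R2: [0, 0, -5, -39, -12, -23]
R5 ← R5 − R2: [0, 0, 2, 24, 2, 12]
R4 ← R4 − (5)·R3: [0, 0, 0, 51, -17, 17]
R5 ← R5 + (2)·R3: [0, 0, 0, -12, 4, -4]
R5 ← R5 + (4/17)·R4: [0, 0, 0, 0, 0, 0]
4 nonzero rows, so rank(A) = 4.
A has 6 columns; by rank–nullity, nullity = 6 − 4 = 2.

2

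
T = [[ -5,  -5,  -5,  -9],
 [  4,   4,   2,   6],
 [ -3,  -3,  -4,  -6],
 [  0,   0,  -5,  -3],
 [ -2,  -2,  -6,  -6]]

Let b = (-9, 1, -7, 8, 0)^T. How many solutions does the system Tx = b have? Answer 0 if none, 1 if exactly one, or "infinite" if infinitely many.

0

Row reduce the augmented matrix [T | b].
R2 ← R2 + (4/5)·R1: [0, 0, -2, -6/5, -31/5]
R3 ← R3 − (3/5)·R1: [0, 0, -1, -3/5, -8/5]
R5 ← R5 − (2/5)·R1: [0, 0, -4, -12/5, 18/5]
R3 ← R3 − (1/2)·R2: [0, 0, 0, 0, 3/2]
R4 ← R4 − (5/2)·R2: [0, 0, 0, 0, 47/2]
R5 ← R5 − (2)·R2: [0, 0, 0, 0, 16]
R4 ← R4 − (47/3)·R3: [0, 0, 0, 0, 0]
R5 ← R5 − (32/3)·R3: [0, 0, 0, 0, 0]
The echelon form has 3 nonzero rows; the last pivot sits in the augmented column, so rank(T) = 2 but rank([T|b]) = 3.
Since the ranks differ, the system is inconsistent.
It has no solutions.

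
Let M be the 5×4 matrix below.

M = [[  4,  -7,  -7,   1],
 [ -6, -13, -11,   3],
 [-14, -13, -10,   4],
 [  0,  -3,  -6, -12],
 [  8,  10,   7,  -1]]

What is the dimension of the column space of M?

Row reduce to echelon form.
R2 ← R2 + (3/2)·R1: [0, -47/2, -43/2, 9/2]
R3 ← R3 + (7/2)·R1: [0, -75/2, -69/2, 15/2]
R5 ← R5 − (2)·R1: [0, 24, 21, -3]
R3 ← R3 − (75/47)·R2: [0, 0, -9/47, 15/47]
R4 ← R4 − (6/47)·R2: [0, 0, -153/47, -591/47]
R5 ← R5 + (48/47)·R2: [0, 0, -45/47, 75/47]
R4 ← R4 − (17)·R3: [0, 0, 0, -18]
R5 ← R5 − (5)·R3: [0, 0, 0, 0]
Echelon form has 4 nonzero rows, so rank(M) = 4.
The column space has dimension equal to the rank: 4.

4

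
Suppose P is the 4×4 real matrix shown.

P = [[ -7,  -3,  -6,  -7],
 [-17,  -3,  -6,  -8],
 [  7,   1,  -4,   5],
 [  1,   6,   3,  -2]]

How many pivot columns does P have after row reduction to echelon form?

4

Row reduce to echelon form.
R2 ← R2 − (17/7)·R1: [0, 30/7, 60/7, 9]
R3 ← R3 + R1: [0, -2, -10, -2]
R4 ← R4 + (1/7)·R1: [0, 39/7, 15/7, -3]
R3 ← R3 + (7/15)·R2: [0, 0, -6, 11/5]
R4 ← R4 − (13/10)·R2: [0, 0, -9, -147/10]
R4 ← R4 − (3/2)·R3: [0, 0, 0, -18]
Echelon form has 4 nonzero rows, so rank(P) = 4.
Each nonzero row contributes one pivot column: 4 pivot columns.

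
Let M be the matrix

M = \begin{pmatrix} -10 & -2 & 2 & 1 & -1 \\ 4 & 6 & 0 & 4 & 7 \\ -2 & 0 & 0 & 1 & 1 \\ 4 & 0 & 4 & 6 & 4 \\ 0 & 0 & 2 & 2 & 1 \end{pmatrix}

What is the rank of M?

Row reduce to echelon form.
R2 ← R2 + (2/5)·R1: [0, 26/5, 4/5, 22/5, 33/5]
R3 ← R3 − (1/5)·R1: [0, 2/5, -2/5, 4/5, 6/5]
R4 ← R4 + (2/5)·R1: [0, -4/5, 24/5, 32/5, 18/5]
R3 ← R3 − (1/13)·R2: [0, 0, -6/13, 6/13, 9/13]
R4 ← R4 + (2/13)·R2: [0, 0, 64/13, 92/13, 60/13]
R4 ← R4 + (32/3)·R3: [0, 0, 0, 12, 12]
R5 ← R5 + (13/3)·R3: [0, 0, 0, 4, 4]
R5 ← R5 − (1/3)·R4: [0, 0, 0, 0, 0]
Echelon form has 4 nonzero rows, so rank(M) = 4.

4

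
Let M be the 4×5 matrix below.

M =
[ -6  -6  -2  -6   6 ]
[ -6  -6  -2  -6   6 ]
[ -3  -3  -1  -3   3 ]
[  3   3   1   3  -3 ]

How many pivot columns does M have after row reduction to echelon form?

1

Row reduce to echelon form.
R2 ← R2 − R1: [0, 0, 0, 0, 0]
R3 ← R3 − (1/2)·R1: [0, 0, 0, 0, 0]
R4 ← R4 + (1/2)·R1: [0, 0, 0, 0, 0]
Echelon form has 1 nonzero row, so rank(M) = 1.
Each nonzero row contributes one pivot column: 1 pivot columns.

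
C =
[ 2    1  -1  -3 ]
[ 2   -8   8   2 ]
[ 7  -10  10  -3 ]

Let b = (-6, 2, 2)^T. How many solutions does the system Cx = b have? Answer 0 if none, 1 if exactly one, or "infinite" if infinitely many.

Row reduce the augmented matrix [C | b].
R2 ← R2 − R1: [0, -9, 9, 5, 8]
R3 ← R3 − (7/2)·R1: [0, -27/2, 27/2, 15/2, 23]
R3 ← R3 − (3/2)·R2: [0, 0, 0, 0, 11]
The echelon form has 3 nonzero rows; the last pivot sits in the augmented column, so rank(C) = 2 but rank([C|b]) = 3.
Since the ranks differ, the system is inconsistent.
It has no solutions.

0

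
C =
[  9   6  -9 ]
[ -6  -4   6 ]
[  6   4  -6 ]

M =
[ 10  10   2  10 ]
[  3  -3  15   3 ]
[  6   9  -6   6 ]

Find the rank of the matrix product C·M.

1

First compute CM:
[[ 54,  -9, 162,  54],
 [-36,   6, -108, -36],
 [ 36,  -6, 108,  36]]
Now row reduce the product.
R2 ← R2 + (2/3)·R1: [0, 0, 0, 0]
R3 ← R3 − (2/3)·R1: [0, 0, 0, 0]
1 nonzero row, so rank(CM) = 1.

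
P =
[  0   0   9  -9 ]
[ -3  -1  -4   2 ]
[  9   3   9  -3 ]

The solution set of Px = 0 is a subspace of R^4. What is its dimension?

2

Row reduce to echelon form.
Swap R1 ↔ R2
R3 ← R3 + (3)·R1: [0, 0, -3, 3]
R3 ← R3 + (1/3)·R2: [0, 0, 0, 0]
2 nonzero rows, so rank(P) = 2.
P has 4 columns; by rank–nullity, nullity = 4 − 2 = 2.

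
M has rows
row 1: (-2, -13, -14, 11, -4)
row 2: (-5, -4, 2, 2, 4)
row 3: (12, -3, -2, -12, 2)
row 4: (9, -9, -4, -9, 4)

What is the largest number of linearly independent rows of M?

3

Row reduce to echelon form.
R2 ← R2 − (5/2)·R1: [0, 57/2, 37, -51/2, 14]
R3 ← R3 + (6)·R1: [0, -81, -86, 54, -22]
R4 ← R4 + (9/2)·R1: [0, -135/2, -67, 81/2, -14]
R3 ← R3 + (54/19)·R2: [0, 0, 364/19, -351/19, 338/19]
R4 ← R4 + (45/19)·R2: [0, 0, 392/19, -378/19, 364/19]
R4 ← R4 − (14/13)·R3: [0, 0, 0, 0, 0]
Echelon form has 3 nonzero rows, so rank(M) = 3.
The rank gives the maximum number of linearly independent rows: 3.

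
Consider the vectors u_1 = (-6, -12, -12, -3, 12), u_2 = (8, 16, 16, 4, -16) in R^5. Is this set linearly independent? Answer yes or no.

no

Form the matrix with these vectors as rows and row reduce.
R2 ← R2 + (4/3)·R1: [0, 0, 0, 0, 0]
1 nonzero row, so the 2 vectors span a space of dimension 1.
Since 1 < 2, the vectors are linearly dependent.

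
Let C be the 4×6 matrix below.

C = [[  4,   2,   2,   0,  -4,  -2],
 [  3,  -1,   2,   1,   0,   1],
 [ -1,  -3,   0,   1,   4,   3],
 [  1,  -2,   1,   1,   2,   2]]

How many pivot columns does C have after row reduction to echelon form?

2

Row reduce to echelon form.
R2 ← R2 − (3/4)·R1: [0, -5/2, 1/2, 1, 3, 5/2]
R3 ← R3 + (1/4)·R1: [0, -5/2, 1/2, 1, 3, 5/2]
R4 ← R4 − (1/4)·R1: [0, -5/2, 1/2, 1, 3, 5/2]
R3 ← R3 − R2: [0, 0, 0, 0, 0, 0]
R4 ← R4 − R2: [0, 0, 0, 0, 0, 0]
Echelon form has 2 nonzero rows, so rank(C) = 2.
Each nonzero row contributes one pivot column: 2 pivot columns.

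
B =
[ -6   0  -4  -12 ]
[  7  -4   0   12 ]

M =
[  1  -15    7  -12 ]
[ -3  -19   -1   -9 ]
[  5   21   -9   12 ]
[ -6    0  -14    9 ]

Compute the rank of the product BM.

2

First compute BM:
[[ 46,   6, 162, -84],
 [-53, -29, -115,  60]]
Now row reduce the product.
R2 ← R2 + (53/46)·R1: [0, -508/23, 1648/23, -846/23]
2 nonzero rows, so rank(BM) = 2.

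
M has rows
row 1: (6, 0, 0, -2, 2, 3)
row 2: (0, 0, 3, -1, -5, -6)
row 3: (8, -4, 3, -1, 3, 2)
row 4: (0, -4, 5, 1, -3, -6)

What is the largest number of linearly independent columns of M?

3

Row reduce to echelon form.
R3 ← R3 − (4/3)·R1: [0, -4, 3, 5/3, 1/3, -2]
Swap R2 ↔ R3
R4 ← R4 − R2: [0, 0, 2, -2/3, -10/3, -4]
R4 ← R4 − (2/3)·R3: [0, 0, 0, 0, 0, 0]
Echelon form has 3 nonzero rows, so rank(M) = 3.
The rank gives the maximum number of linearly independent columns: 3.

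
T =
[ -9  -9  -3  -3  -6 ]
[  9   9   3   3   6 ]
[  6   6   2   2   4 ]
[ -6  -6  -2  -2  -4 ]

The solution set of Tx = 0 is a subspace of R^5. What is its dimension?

4

Row reduce to echelon form.
R2 ← R2 + R1: [0, 0, 0, 0, 0]
R3 ← R3 + (2/3)·R1: [0, 0, 0, 0, 0]
R4 ← R4 − (2/3)·R1: [0, 0, 0, 0, 0]
1 nonzero row, so rank(T) = 1.
T has 5 columns; by rank–nullity, nullity = 5 − 1 = 4.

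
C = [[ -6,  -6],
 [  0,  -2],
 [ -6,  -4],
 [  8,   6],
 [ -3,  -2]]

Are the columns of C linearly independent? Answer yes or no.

Row reduce C to echelon form.
R3 ← R3 − R1: [0, 2]
R4 ← R4 + (4/3)·R1: [0, -2]
R5 ← R5 − (1/2)·R1: [0, 1]
R3 ← R3 + R2: [0, 0]
R4 ← R4 − R2: [0, 0]
R5 ← R5 + (1/2)·R2: [0, 0]
2 pivots among 2 columns.
Every column is a pivot column, so the columns are linearly independent.

yes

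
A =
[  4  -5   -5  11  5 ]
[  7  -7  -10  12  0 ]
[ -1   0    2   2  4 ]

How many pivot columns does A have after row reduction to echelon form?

3

Row reduce to echelon form.
R2 ← R2 − (7/4)·R1: [0, 7/4, -5/4, -29/4, -35/4]
R3 ← R3 + (1/4)·R1: [0, -5/4, 3/4, 19/4, 21/4]
R3 ← R3 + (5/7)·R2: [0, 0, -1/7, -3/7, -1]
Echelon form has 3 nonzero rows, so rank(A) = 3.
Each nonzero row contributes one pivot column: 3 pivot columns.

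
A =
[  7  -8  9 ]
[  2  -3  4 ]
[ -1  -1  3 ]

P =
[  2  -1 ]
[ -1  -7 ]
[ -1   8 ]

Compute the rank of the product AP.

First compute AP:
[[ 13, 121],
 [  3,  51],
 [ -4,  32]]
Now row reduce the product.
R2 ← R2 − (3/13)·R1: [0, 300/13]
R3 ← R3 + (4/13)·R1: [0, 900/13]
R3 ← R3 − (3)·R2: [0, 0]
2 nonzero rows, so rank(AP) = 2.

2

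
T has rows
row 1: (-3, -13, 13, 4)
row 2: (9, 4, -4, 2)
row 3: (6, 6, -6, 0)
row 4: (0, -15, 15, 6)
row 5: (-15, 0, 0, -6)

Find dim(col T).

2

Row reduce to echelon form.
R2 ← R2 + (3)·R1: [0, -35, 35, 14]
R3 ← R3 + (2)·R1: [0, -20, 20, 8]
R5 ← R5 − (5)·R1: [0, 65, -65, -26]
R3 ← R3 − (4/7)·R2: [0, 0, 0, 0]
R4 ← R4 − (3/7)·R2: [0, 0, 0, 0]
R5 ← R5 + (13/7)·R2: [0, 0, 0, 0]
Echelon form has 2 nonzero rows, so rank(T) = 2.
The column space has dimension equal to the rank: 2.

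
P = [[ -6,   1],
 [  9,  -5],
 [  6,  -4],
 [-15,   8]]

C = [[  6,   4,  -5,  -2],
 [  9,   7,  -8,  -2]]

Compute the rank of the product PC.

2

First compute PC:
[[-27, -17,  22,  10],
 [  9,   1,  -5,  -8],
 [  0,  -4,   2,  -4],
 [-18,  -4,  11,  14]]
Now row reduce the product.
R2 ← R2 + (1/3)·R1: [0, -14/3, 7/3, -14/3]
R4 ← R4 − (2/3)·R1: [0, 22/3, -11/3, 22/3]
R3 ← R3 − (6/7)·R2: [0, 0, 0, 0]
R4 ← R4 + (11/7)·R2: [0, 0, 0, 0]
2 nonzero rows, so rank(PC) = 2.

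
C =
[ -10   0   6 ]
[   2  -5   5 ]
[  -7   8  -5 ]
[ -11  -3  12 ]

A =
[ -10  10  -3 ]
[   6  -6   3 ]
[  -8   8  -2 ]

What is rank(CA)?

2

First compute CA:
[[ 52, -52,  18],
 [-90,  90, -31],
 [158, -158,  55],
 [ -4,   4,   0]]
Now row reduce the product.
R2 ← R2 + (45/26)·R1: [0, 0, 2/13]
R3 ← R3 − (79/26)·R1: [0, 0, 4/13]
R4 ← R4 + (1/13)·R1: [0, 0, 18/13]
R3 ← R3 − (2)·R2: [0, 0, 0]
R4 ← R4 − (9)·R2: [0, 0, 0]
2 nonzero rows, so rank(CA) = 2.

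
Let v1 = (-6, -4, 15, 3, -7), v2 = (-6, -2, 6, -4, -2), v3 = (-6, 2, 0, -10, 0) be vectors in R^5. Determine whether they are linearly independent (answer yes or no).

yes

Form the matrix with these vectors as rows and row reduce.
R2 ← R2 − R1: [0, 2, -9, -7, 5]
R3 ← R3 − R1: [0, 6, -15, -13, 7]
R3 ← R3 − (3)·R2: [0, 0, 12, 8, -8]
3 nonzero rows, so the 3 vectors span a space of dimension 3.
Since 3 = 3, the vectors are linearly independent.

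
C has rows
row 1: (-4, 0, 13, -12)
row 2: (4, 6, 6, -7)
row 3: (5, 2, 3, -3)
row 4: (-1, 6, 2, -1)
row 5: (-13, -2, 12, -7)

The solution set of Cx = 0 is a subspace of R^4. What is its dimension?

Row reduce to echelon form.
R2 ← R2 + R1: [0, 6, 19, -19]
R3 ← R3 + (5/4)·R1: [0, 2, 77/4, -18]
R4 ← R4 − (1/4)·R1: [0, 6, -5/4, 2]
R5 ← R5 − (13/4)·R1: [0, -2, -121/4, 32]
R3 ← R3 − (1/3)·R2: [0, 0, 155/12, -35/3]
R4 ← R4 − R2: [0, 0, -81/4, 21]
R5 ← R5 + (1/3)·R2: [0, 0, -287/12, 77/3]
R4 ← R4 + (243/155)·R3: [0, 0, 0, 84/31]
R5 ← R5 + (287/155)·R3: [0, 0, 0, 126/31]
R5 ← R5 − (3/2)·R4: [0, 0, 0, 0]
4 nonzero rows, so rank(C) = 4.
C has 4 columns; by rank–nullity, nullity = 4 − 4 = 0.

0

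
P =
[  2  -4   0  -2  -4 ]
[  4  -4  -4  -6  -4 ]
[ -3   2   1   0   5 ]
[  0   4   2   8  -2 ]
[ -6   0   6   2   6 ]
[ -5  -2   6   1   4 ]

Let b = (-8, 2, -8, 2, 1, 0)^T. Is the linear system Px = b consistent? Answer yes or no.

no

Row reduce the augmented matrix [P | b].
R2 ← R2 − (2)·R1: [0, 4, -4, -2, 4, 18]
R3 ← R3 + (3/2)·R1: [0, -4, 1, -3, -1, -20]
R5 ← R5 + (3)·R1: [0, -12, 6, -4, -6, -23]
R6 ← R6 + (5/2)·R1: [0, -12, 6, -4, -6, -20]
R3 ← R3 + R2: [0, 0, -3, -5, 3, -2]
R4 ← R4 − R2: [0, 0, 6, 10, -6, -16]
R5 ← R5 + (3)·R2: [0, 0, -6, -10, 6, 31]
R6 ← R6 + (3)·R2: [0, 0, -6, -10, 6, 34]
R4 ← R4 + (2)·R3: [0, 0, 0, 0, 0, -20]
R5 ← R5 − (2)·R3: [0, 0, 0, 0, 0, 35]
R6 ← R6 − (2)·R3: [0, 0, 0, 0, 0, 38]
R5 ← R5 + (7/4)·R4: [0, 0, 0, 0, 0, 0]
R6 ← R6 + (19/10)·R4: [0, 0, 0, 0, 0, 0]
The echelon form has 4 nonzero rows; the last pivot sits in the augmented column, so rank(P) = 3 but rank([P|b]) = 4.
Since the ranks differ, the system is inconsistent.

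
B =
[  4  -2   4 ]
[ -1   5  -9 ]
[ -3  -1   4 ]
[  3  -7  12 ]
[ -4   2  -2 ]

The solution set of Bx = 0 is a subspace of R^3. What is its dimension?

Row reduce to echelon form.
R2 ← R2 + (1/4)·R1: [0, 9/2, -8]
R3 ← R3 + (3/4)·R1: [0, -5/2, 7]
R4 ← R4 − (3/4)·R1: [0, -11/2, 9]
R5 ← R5 + R1: [0, 0, 2]
R3 ← R3 + (5/9)·R2: [0, 0, 23/9]
R4 ← R4 + (11/9)·R2: [0, 0, -7/9]
R4 ← R4 + (7/23)·R3: [0, 0, 0]
R5 ← R5 − (18/23)·R3: [0, 0, 0]
3 nonzero rows, so rank(B) = 3.
B has 3 columns; by rank–nullity, nullity = 3 − 3 = 0.

0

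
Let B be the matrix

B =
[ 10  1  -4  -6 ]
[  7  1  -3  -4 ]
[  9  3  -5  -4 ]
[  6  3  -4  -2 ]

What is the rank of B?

2

Row reduce to echelon form.
R2 ← R2 − (7/10)·R1: [0, 3/10, -1/5, 1/5]
R3 ← R3 − (9/10)·R1: [0, 21/10, -7/5, 7/5]
R4 ← R4 − (3/5)·R1: [0, 12/5, -8/5, 8/5]
R3 ← R3 − (7)·R2: [0, 0, 0, 0]
R4 ← R4 − (8)·R2: [0, 0, 0, 0]
Echelon form has 2 nonzero rows, so rank(B) = 2.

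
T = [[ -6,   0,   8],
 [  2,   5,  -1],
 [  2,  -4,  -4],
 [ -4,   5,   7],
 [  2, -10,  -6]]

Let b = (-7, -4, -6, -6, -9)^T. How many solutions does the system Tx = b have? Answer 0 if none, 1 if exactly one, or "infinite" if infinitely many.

0

Row reduce the augmented matrix [T | b].
R2 ← R2 + (1/3)·R1: [0, 5, 5/3, -19/3]
R3 ← R3 + (1/3)·R1: [0, -4, -4/3, -25/3]
R4 ← R4 − (2/3)·R1: [0, 5, 5/3, -4/3]
R5 ← R5 + (1/3)·R1: [0, -10, -10/3, -34/3]
R3 ← R3 + (4/5)·R2: [0, 0, 0, -67/5]
R4 ← R4 − R2: [0, 0, 0, 5]
R5 ← R5 + (2)·R2: [0, 0, 0, -24]
R4 ← R4 + (25/67)·R3: [0, 0, 0, 0]
R5 ← R5 − (120/67)·R3: [0, 0, 0, 0]
The echelon form has 3 nonzero rows; the last pivot sits in the augmented column, so rank(T) = 2 but rank([T|b]) = 3.
Since the ranks differ, the system is inconsistent.
It has no solutions.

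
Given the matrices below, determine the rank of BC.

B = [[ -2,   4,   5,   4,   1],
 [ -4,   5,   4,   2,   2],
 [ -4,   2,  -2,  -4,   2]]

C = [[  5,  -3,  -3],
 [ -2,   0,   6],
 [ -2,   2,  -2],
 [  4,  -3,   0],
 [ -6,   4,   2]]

First compute BC:
[[-18,   8,  22],
 [-42,  22,  38],
 [-48,  28,  32]]
Now row reduce the product.
R2 ← R2 − (7/3)·R1: [0, 10/3, -40/3]
R3 ← R3 − (8/3)·R1: [0, 20/3, -80/3]
R3 ← R3 − (2)·R2: [0, 0, 0]
2 nonzero rows, so rank(BC) = 2.

2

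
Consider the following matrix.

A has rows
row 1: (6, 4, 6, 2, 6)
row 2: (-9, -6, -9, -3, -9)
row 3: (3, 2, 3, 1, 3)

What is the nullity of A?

4

Row reduce to echelon form.
R2 ← R2 + (3/2)·R1: [0, 0, 0, 0, 0]
R3 ← R3 − (1/2)·R1: [0, 0, 0, 0, 0]
1 nonzero row, so rank(A) = 1.
A has 5 columns; by rank–nullity, nullity = 5 − 1 = 4.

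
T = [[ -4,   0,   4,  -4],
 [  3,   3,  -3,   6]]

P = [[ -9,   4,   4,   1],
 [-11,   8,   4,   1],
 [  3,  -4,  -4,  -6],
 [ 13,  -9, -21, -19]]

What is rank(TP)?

2

First compute TP:
[[ -4,   4,  52,  48],
 [  9,  -6, -90, -90]]
Now row reduce the product.
R2 ← R2 + (9/4)·R1: [0, 3, 27, 18]
2 nonzero rows, so rank(TP) = 2.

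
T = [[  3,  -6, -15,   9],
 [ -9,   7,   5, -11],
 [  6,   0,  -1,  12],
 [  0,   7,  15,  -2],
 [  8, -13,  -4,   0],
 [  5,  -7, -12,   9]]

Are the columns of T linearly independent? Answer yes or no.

no

Row reduce T to echelon form.
R2 ← R2 + (3)·R1: [0, -11, -40, 16]
R3 ← R3 − (2)·R1: [0, 12, 29, -6]
R5 ← R5 − (8/3)·R1: [0, 3, 36, -24]
R6 ← R6 − (5/3)·R1: [0, 3, 13, -6]
R3 ← R3 + (12/11)·R2: [0, 0, -161/11, 126/11]
R4 ← R4 + (7/11)·R2: [0, 0, -115/11, 90/11]
R5 ← R5 + (3/11)·R2: [0, 0, 276/11, -216/11]
R6 ← R6 + (3/11)·R2: [0, 0, 23/11, -18/11]
R4 ← R4 − (5/7)·R3: [0, 0, 0, 0]
R5 ← R5 + (12/7)·R3: [0, 0, 0, 0]
R6 ← R6 + (1/7)·R3: [0, 0, 0, 0]
3 pivots among 4 columns.
Only 3 < 4 pivot columns, so the columns are linearly dependent.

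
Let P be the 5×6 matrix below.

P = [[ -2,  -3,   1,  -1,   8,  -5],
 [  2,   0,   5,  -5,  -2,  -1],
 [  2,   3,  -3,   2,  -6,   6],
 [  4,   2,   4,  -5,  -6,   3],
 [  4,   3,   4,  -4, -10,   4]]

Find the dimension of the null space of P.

3

Row reduce to echelon form.
R2 ← R2 + R1: [0, -3, 6, -6, 6, -6]
R3 ← R3 + R1: [0, 0, -2, 1, 2, 1]
R4 ← R4 + (2)·R1: [0, -4, 6, -7, 10, -7]
R5 ← R5 + (2)·R1: [0, -3, 6, -6, 6, -6]
R4 ← R4 − (4/3)·R2: [0, 0, -2, 1, 2, 1]
R5 ← R5 − R2: [0, 0, 0, 0, 0, 0]
R4 ← R4 − R3: [0, 0, 0, 0, 0, 0]
3 nonzero rows, so rank(P) = 3.
P has 6 columns; by rank–nullity, nullity = 6 − 3 = 3.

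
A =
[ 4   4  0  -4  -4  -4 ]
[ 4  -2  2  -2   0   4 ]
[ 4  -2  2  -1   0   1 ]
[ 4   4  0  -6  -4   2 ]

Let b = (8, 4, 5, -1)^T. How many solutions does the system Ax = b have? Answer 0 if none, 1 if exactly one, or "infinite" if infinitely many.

0

Row reduce the augmented matrix [A | b].
R2 ← R2 − R1: [0, -6, 2, 2, 4, 8, -4]
R3 ← R3 − R1: [0, -6, 2, 3, 4, 5, -3]
R4 ← R4 − R1: [0, 0, 0, -2, 0, 6, -9]
R3 ← R3 − R2: [0, 0, 0, 1, 0, -3, 1]
R4 ← R4 + (2)·R3: [0, 0, 0, 0, 0, 0, -7]
The echelon form has 4 nonzero rows; the last pivot sits in the augmented column, so rank(A) = 3 but rank([A|b]) = 4.
Since the ranks differ, the system is inconsistent.
It has no solutions.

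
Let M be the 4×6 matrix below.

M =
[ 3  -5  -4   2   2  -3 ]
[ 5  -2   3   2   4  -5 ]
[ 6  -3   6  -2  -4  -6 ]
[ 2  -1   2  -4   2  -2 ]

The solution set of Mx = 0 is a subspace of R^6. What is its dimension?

Row reduce to echelon form.
R2 ← R2 − (5/3)·R1: [0, 19/3, 29/3, -4/3, 2/3, 0]
R3 ← R3 − (2)·R1: [0, 7, 14, -6, -8, 0]
R4 ← R4 − (2/3)·R1: [0, 7/3, 14/3, -16/3, 2/3, 0]
R3 ← R3 − (21/19)·R2: [0, 0, 63/19, -86/19, -166/19, 0]
R4 ← R4 − (7/19)·R2: [0, 0, 21/19, -92/19, 8/19, 0]
R4 ← R4 − (1/3)·R3: [0, 0, 0, -10/3, 10/3, 0]
4 nonzero rows, so rank(M) = 4.
M has 6 columns; by rank–nullity, nullity = 6 − 4 = 2.

2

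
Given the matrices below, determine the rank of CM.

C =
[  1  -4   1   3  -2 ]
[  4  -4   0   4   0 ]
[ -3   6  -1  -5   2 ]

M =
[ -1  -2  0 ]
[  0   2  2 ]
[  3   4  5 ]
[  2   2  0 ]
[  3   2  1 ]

First compute CM:
[[  2,  -4,  -5],
 [  4,  -8,  -8],
 [ -4,   8,   9]]
Now row reduce the product.
R2 ← R2 − (2)·R1: [0, 0, 2]
R3 ← R3 + (2)·R1: [0, 0, -1]
R3 ← R3 + (1/2)·R2: [0, 0, 0]
2 nonzero rows, so rank(CM) = 2.

2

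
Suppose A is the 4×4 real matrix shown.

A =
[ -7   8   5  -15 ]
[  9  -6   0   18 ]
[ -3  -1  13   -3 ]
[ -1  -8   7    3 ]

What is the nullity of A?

1

Row reduce to echelon form.
R2 ← R2 + (9/7)·R1: [0, 30/7, 45/7, -9/7]
R3 ← R3 − (3/7)·R1: [0, -31/7, 76/7, 24/7]
R4 ← R4 − (1/7)·R1: [0, -64/7, 44/7, 36/7]
R3 ← R3 + (31/30)·R2: [0, 0, 35/2, 21/10]
R4 ← R4 + (32/15)·R2: [0, 0, 20, 12/5]
R4 ← R4 − (8/7)·R3: [0, 0, 0, 0]
3 nonzero rows, so rank(A) = 3.
A has 4 columns; by rank–nullity, nullity = 4 − 3 = 1.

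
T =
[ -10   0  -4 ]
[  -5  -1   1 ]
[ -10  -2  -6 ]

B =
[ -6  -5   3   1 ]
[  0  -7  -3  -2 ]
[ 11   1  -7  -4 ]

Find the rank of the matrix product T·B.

First compute TB:
[[ 16,  46,  -2,   6],
 [ 41,  33, -19,  -7],
 [ -6,  58,  18,  18]]
Now row reduce the product.
R2 ← R2 − (41/16)·R1: [0, -679/8, -111/8, -179/8]
R3 ← R3 + (3/8)·R1: [0, 301/4, 69/4, 81/4]
R3 ← R3 + (86/97)·R2: [0, 0, 480/97, 40/97]
3 nonzero rows, so rank(TB) = 3.

3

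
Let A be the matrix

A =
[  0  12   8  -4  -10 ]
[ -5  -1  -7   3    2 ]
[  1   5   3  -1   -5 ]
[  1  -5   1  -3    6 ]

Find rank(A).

4

Row reduce to echelon form.
Swap R1 ↔ R2
R3 ← R3 + (1/5)·R1: [0, 24/5, 8/5, -2/5, -23/5]
R4 ← R4 + (1/5)·R1: [0, -26/5, -2/5, -12/5, 32/5]
R3 ← R3 − (2/5)·R2: [0, 0, -8/5, 6/5, -3/5]
R4 ← R4 + (13/30)·R2: [0, 0, 46/15, -62/15, 31/15]
R4 ← R4 + (23/12)·R3: [0, 0, 0, -11/6, 11/12]
Echelon form has 4 nonzero rows, so rank(A) = 4.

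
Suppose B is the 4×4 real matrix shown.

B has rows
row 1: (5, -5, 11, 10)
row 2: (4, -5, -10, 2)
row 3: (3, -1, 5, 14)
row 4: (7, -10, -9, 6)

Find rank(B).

Row reduce to echelon form.
R2 ← R2 − (4/5)·R1: [0, -1, -94/5, -6]
R3 ← R3 − (3/5)·R1: [0, 2, -8/5, 8]
R4 ← R4 − (7/5)·R1: [0, -3, -122/5, -8]
R3 ← R3 + (2)·R2: [0, 0, -196/5, -4]
R4 ← R4 − (3)·R2: [0, 0, 32, 10]
R4 ← R4 + (40/49)·R3: [0, 0, 0, 330/49]
Echelon form has 4 nonzero rows, so rank(B) = 4.

4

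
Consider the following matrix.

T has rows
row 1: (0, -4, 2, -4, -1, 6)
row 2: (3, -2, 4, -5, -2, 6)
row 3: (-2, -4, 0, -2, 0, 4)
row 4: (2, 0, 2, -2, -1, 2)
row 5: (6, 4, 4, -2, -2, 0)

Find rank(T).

2

Row reduce to echelon form.
Swap R1 ↔ R2
R3 ← R3 + (2/3)·R1: [0, -16/3, 8/3, -16/3, -4/3, 8]
R4 ← R4 − (2/3)·R1: [0, 4/3, -2/3, 4/3, 1/3, -2]
R5 ← R5 − (2)·R1: [0, 8, -4, 8, 2, -12]
R3 ← R3 − (4/3)·R2: [0, 0, 0, 0, 0, 0]
R4 ← R4 + (1/3)·R2: [0, 0, 0, 0, 0, 0]
R5 ← R5 + (2)·R2: [0, 0, 0, 0, 0, 0]
Echelon form has 2 nonzero rows, so rank(T) = 2.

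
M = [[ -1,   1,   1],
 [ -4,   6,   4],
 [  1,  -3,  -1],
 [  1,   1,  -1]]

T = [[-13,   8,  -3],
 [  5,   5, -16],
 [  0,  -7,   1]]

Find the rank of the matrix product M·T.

2

First compute MT:
[[ 18, -10, -12],
 [ 82, -30, -80],
 [-28,   0,  44],
 [ -8,  20, -20]]
Now row reduce the product.
R2 ← R2 − (41/9)·R1: [0, 140/9, -76/3]
R3 ← R3 + (14/9)·R1: [0, -140/9, 76/3]
R4 ← R4 + (4/9)·R1: [0, 140/9, -76/3]
R3 ← R3 + R2: [0, 0, 0]
R4 ← R4 − R2: [0, 0, 0]
2 nonzero rows, so rank(MT) = 2.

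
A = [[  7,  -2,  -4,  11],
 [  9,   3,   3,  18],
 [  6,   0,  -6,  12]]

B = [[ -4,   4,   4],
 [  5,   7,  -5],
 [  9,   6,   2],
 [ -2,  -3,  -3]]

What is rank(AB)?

3

First compute AB:
[[-96, -43,  -3],
 [-30,  21, -27],
 [-102, -48, -24]]
Now row reduce the product.
R2 ← R2 − (5/16)·R1: [0, 551/16, -417/16]
R3 ← R3 − (17/16)·R1: [0, -37/16, -333/16]
R3 ← R3 + (37/551)·R2: [0, 0, -12432/551]
3 nonzero rows, so rank(AB) = 3.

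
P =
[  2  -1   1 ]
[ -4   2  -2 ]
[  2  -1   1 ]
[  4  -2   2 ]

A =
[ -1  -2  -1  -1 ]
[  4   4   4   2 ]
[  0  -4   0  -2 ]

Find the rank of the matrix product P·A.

First compute PA:
[[ -6, -12,  -6,  -6],
 [ 12,  24,  12,  12],
 [ -6, -12,  -6,  -6],
 [-12, -24, -12, -12]]
Now row reduce the product.
R2 ← R2 + (2)·R1: [0, 0, 0, 0]
R3 ← R3 − R1: [0, 0, 0, 0]
R4 ← R4 − (2)·R1: [0, 0, 0, 0]
1 nonzero row, so rank(PA) = 1.

1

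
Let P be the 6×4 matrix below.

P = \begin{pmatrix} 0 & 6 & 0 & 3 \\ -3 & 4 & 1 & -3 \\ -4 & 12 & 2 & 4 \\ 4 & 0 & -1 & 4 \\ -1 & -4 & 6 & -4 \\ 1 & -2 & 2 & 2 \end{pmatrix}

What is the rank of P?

Row reduce to echelon form.
Swap R1 ↔ R2
R3 ← R3 − (4/3)·R1: [0, 20/3, 2/3, 8]
R4 ← R4 + (4/3)·R1: [0, 16/3, 1/3, 0]
R5 ← R5 − (1/3)·R1: [0, -16/3, 17/3, -3]
R6 ← R6 + (1/3)·R1: [0, -2/3, 7/3, 1]
R3 ← R3 − (10/9)·R2: [0, 0, 2/3, 14/3]
R4 ← R4 − (8/9)·R2: [0, 0, 1/3, -8/3]
R5 ← R5 + (8/9)·R2: [0, 0, 17/3, -1/3]
R6 ← R6 + (1/9)·R2: [0, 0, 7/3, 4/3]
R4 ← R4 − (1/2)·R3: [0, 0, 0, -5]
R5 ← R5 − (17/2)·R3: [0, 0, 0, -40]
R6 ← R6 − (7/2)·R3: [0, 0, 0, -15]
R5 ← R5 − (8)·R4: [0, 0, 0, 0]
R6 ← R6 − (3)·R4: [0, 0, 0, 0]
Echelon form has 4 nonzero rows, so rank(P) = 4.

4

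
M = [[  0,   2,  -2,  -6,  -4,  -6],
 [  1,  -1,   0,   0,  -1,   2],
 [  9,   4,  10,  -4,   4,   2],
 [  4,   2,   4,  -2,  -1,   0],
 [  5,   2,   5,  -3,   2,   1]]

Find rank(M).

4

Row reduce to echelon form.
Swap R1 ↔ R2
R3 ← R3 − (9)·R1: [0, 13, 10, -4, 13, -16]
R4 ← R4 − (4)·R1: [0, 6, 4, -2, 3, -8]
R5 ← R5 − (5)·R1: [0, 7, 5, -3, 7, -9]
R3 ← R3 − (13/2)·R2: [0, 0, 23, 35, 39, 23]
R4 ← R4 − (3)·R2: [0, 0, 10, 16, 15, 10]
R5 ← R5 − (7/2)·R2: [0, 0, 12, 18, 21, 12]
R4 ← R4 − (10/23)·R3: [0, 0, 0, 18/23, -45/23, 0]
R5 ← R5 − (12/23)·R3: [0, 0, 0, -6/23, 15/23, 0]
R5 ← R5 + (1/3)·R4: [0, 0, 0, 0, 0, 0]
Echelon form has 4 nonzero rows, so rank(M) = 4.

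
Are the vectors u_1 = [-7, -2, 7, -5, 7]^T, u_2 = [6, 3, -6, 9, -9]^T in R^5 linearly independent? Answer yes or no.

Form the matrix with these vectors as rows and row reduce.
R2 ← R2 + (6/7)·R1: [0, 9/7, 0, 33/7, -3]
2 nonzero rows, so the 2 vectors span a space of dimension 2.
Since 2 = 2, the vectors are linearly independent.

yes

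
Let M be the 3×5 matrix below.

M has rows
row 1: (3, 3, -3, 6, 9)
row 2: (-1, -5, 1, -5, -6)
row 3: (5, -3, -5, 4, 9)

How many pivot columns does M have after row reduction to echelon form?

2

Row reduce to echelon form.
R2 ← R2 + (1/3)·R1: [0, -4, 0, -3, -3]
R3 ← R3 − (5/3)·R1: [0, -8, 0, -6, -6]
R3 ← R3 − (2)·R2: [0, 0, 0, 0, 0]
Echelon form has 2 nonzero rows, so rank(M) = 2.
Each nonzero row contributes one pivot column: 2 pivot columns.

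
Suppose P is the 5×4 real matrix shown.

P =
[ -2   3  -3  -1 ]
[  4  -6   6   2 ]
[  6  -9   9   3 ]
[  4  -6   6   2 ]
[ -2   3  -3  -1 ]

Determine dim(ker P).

Row reduce to echelon form.
R2 ← R2 + (2)·R1: [0, 0, 0, 0]
R3 ← R3 + (3)·R1: [0, 0, 0, 0]
R4 ← R4 + (2)·R1: [0, 0, 0, 0]
R5 ← R5 − R1: [0, 0, 0, 0]
1 nonzero row, so rank(P) = 1.
P has 4 columns; by rank–nullity, nullity = 4 − 1 = 3.

3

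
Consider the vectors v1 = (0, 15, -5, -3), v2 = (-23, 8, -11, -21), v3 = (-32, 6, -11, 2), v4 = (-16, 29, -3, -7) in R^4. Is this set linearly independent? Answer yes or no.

Form the matrix with these vectors as rows and row reduce.
Swap R1 ↔ R2
R3 ← R3 − (32/23)·R1: [0, -118/23, 99/23, 718/23]
R4 ← R4 − (16/23)·R1: [0, 539/23, 107/23, 175/23]
R3 ← R3 + (118/345)·R2: [0, 0, 179/69, 3472/115]
R4 ← R4 − (539/345)·R2: [0, 0, 860/69, 1414/115]
R4 ← R4 − (860/179)·R3: [0, 0, 0, -118818/895]
4 nonzero rows, so the 4 vectors span a space of dimension 4.
Since 4 = 4, the vectors are linearly independent.

yes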